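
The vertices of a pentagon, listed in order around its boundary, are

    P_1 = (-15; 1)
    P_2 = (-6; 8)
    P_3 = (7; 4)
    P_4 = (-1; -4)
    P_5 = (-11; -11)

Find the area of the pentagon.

213.5

Apply Gauss's area formula: 2A = Σ (x_i·y_{i+1} − x_{i+1}·y_i), indices taken mod 5.
P_1→P_2: (-15)(8) − (-6)(1) = -114
P_2→P_3: (-6)(4) − (7)(8) = -80
P_3→P_4: (7)(-4) − (-1)(4) = -24
P_4→P_5: (-1)(-11) − (-11)(-4) = -33
P_5→P_1: (-11)(1) − (-15)(-11) = -176
Σ = -427
Area = |Σ|/2 = 213.5.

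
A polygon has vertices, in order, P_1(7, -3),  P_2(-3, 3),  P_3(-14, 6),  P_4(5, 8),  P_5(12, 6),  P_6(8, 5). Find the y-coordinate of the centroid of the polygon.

298/73

Apply Gauss's area formula. First the cross-terms c_i = x_i·y_{i+1} − x_{i+1}·y_i:
  12, 24, -142, -66, 12, -59  ⇒  2A = -219, A = -109.5.
Then Σ (y_i + y_{i+1})·c_i = -2682, so ȳ = -2682 / (6·(-109.5)) = 298/73.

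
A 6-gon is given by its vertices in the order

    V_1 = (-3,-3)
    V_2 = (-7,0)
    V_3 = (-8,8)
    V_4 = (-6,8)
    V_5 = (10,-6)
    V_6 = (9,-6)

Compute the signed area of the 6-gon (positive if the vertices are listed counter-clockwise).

-94

Apply the surveyor's formula: 2A = Σ (x_i·y_{i+1} − x_{i+1}·y_i), indices taken mod 6.
V_1→V_2: (-3)(0) − (-7)(-3) = -21
V_2→V_3: (-7)(8) − (-8)(0) = -56
V_3→V_4: (-8)(8) − (-6)(8) = -16
V_4→V_5: (-6)(-6) − (10)(8) = -44
V_5→V_6: (10)(-6) − (9)(-6) = -6
V_6→V_1: (9)(-3) − (-3)(-6) = -45
Σ = -188
Signed area = Σ/2 = -94 (negative ⇒ clockwise traversal).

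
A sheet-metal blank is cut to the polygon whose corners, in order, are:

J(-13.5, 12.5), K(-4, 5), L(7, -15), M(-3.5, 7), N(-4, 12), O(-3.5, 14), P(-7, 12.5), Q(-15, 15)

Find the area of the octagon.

Σ = (-17.5) + (25) + (-3.5) + (-14) + (-14) + (54.25) + (82.5) + (15) = 127.75
Area = |Σ|/2 = 63.875.

63.875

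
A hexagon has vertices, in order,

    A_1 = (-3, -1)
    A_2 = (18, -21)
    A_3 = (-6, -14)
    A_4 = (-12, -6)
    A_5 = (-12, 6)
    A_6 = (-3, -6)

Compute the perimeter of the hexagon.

96

|A_1A_2| = √((21)² + (-20)²) = √841 = 29
|A_2A_3| = √((-24)² + (7)²) = √625 = 25
|A_3A_4| = √((-6)² + (8)²) = √100 = 10
|A_4A_5| = √((0)² + (12)²) = √144 = 12
|A_5A_6| = √((9)² + (-12)²) = √225 = 15
|A_6A_1| = √((0)² + (5)²) = √25 = 5
Perimeter = 29 + 25 + 10 + 12 + 15 + 5 = 96.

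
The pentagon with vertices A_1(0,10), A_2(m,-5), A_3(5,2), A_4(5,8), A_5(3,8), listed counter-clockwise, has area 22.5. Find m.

The doubled signed area Σ (x_i y_{i+1} − x_{i+1} y_i) is linear in m.
With m=0 it equals 101; the coefficient of m is -8 (from the two edges through A_2).
So -8·m + 101 = 2·22.5 = 45 ⇒ m = 7.

7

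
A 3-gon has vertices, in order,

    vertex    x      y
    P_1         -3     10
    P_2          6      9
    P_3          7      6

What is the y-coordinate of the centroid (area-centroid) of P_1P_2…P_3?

Apply the shoelace formula. First the cross-terms c_i = x_i·y_{i+1} − x_{i+1}·y_i:
  -87, -27, 88  ⇒  2A = -26, A = -13.
Then Σ (y_i + y_{i+1})·c_i = -650, so ȳ = -650 / (6·(-13)) = 25/3.

25/3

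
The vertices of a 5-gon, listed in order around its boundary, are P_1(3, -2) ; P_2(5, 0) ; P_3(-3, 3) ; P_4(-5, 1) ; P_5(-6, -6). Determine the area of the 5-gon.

P_1→P_2: (3)(0) − (5)(-2) = 10
P_2→P_3: (5)(3) − (-3)(0) = 15
P_3→P_4: (-3)(1) − (-5)(3) = 12
P_4→P_5: (-5)(-6) − (-6)(1) = 36
P_5→P_1: (-6)(-2) − (3)(-6) = 30
Σ = 103
Area = |Σ|/2 = 51.5.

51.5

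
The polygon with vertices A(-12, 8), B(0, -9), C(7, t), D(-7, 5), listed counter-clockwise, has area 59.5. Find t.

Write out the shoelace sum; only the two edges meeting at C involve t:
2·Area = [(0·t − 7·(-9)) + (7·5 − (-7)·t)] + 112
       = 7·t + 210 = 119
⇒ t = -13.

-13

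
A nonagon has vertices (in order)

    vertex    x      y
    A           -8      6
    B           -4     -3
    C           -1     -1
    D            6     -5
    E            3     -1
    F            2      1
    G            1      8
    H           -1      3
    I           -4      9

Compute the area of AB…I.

Apply the surveyor's formula: 2A = Σ (x_i·y_{i+1} − x_{i+1}·y_i), indices taken mod 9.
Cross-terms: 48, 1, 11, 9, 5, 15, 11, 3, 48  ⇒  Σ = 151
Area = |Σ|/2 = 75.5.

75.5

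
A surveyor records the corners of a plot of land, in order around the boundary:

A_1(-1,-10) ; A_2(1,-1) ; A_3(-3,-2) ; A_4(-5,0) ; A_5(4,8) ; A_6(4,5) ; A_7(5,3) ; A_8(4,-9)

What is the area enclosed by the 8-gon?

87.5

Apply the shoelace (surveyor's) formula: 2A = Σ (x_i·y_{i+1} − x_{i+1}·y_i), indices taken mod 8.
A_1→A_2: (-1)(-1) − (1)(-10) = 11
A_2→A_3: (1)(-2) − (-3)(-1) = -5
A_3→A_4: (-3)(0) − (-5)(-2) = -10
A_4→A_5: (-5)(8) − (4)(0) = -40
A_5→A_6: (4)(5) − (4)(8) = -12
A_6→A_7: (4)(3) − (5)(5) = -13
A_7→A_8: (5)(-9) − (4)(3) = -57
A_8→A_1: (4)(-10) − (-1)(-9) = -49
Σ = -175
Area = |Σ|/2 = 87.5.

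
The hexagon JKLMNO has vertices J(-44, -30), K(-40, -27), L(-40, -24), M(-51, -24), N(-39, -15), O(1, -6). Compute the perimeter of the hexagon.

|JK| = √((4)² + (3)²) = √25 = 5
|KL| = √((0)² + (3)²) = √9 = 3
|LM| = √((-11)² + (0)²) = √121 = 11
|MN| = √((12)² + (9)²) = √225 = 15
|NO| = √((40)² + (9)²) = √1681 = 41
|OJ| = √((-45)² + (-24)²) = √2601 = 51
Perimeter = 5 + 3 + 11 + 15 + 41 + 51 = 126.

126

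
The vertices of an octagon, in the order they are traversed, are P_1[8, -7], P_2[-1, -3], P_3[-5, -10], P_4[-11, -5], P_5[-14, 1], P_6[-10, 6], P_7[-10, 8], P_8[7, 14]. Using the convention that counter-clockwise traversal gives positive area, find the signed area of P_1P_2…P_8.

-326.5

Apply the shoelace formula: 2A = Σ (x_i·y_{i+1} − x_{i+1}·y_i), indices taken mod 8.
Σ = (-31) + (-5) + (-85) + (-81) + (-74) + (-20) + (-196) + (-161) = -653
Signed area = Σ/2 = -326.5 (negative ⇒ clockwise traversal).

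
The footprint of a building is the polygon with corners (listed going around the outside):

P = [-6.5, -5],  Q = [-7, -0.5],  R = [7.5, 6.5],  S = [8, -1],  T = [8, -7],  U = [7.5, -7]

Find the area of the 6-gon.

133.75

Σ = (-31.75) + (-41.75) + (-59.5) + (-48) + (-3.5) + (-83) = -267.5
Area = |Σ|/2 = 133.75.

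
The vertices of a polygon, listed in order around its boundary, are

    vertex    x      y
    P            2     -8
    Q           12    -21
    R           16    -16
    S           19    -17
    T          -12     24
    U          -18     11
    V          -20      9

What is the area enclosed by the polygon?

491

P→Q: (2)(-21) − (12)(-8) = 54
Q→R: (12)(-16) − (16)(-21) = 144
R→S: (16)(-17) − (19)(-16) = 32
S→T: (19)(24) − (-12)(-17) = 252
T→U: (-12)(11) − (-18)(24) = 300
U→V: (-18)(9) − (-20)(11) = 58
V→P: (-20)(-8) − (2)(9) = 142
Σ = 982
Area = |Σ|/2 = 491.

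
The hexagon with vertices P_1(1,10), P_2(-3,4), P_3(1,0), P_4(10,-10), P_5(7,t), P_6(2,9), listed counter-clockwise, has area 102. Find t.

5

Write out the shoelace sum; only the two edges meeting at P_5 involve t:
2·Area = [(10·t − 7·(-10)) + (7·9 − 2·t)] + 31
       = 8·t + 164 = 204
⇒ t = 5.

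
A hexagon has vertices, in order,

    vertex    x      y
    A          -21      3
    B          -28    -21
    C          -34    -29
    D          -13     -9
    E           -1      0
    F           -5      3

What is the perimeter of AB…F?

100

|AB| = √((-7)² + (-24)²) = √625 = 25
|BC| = √((-6)² + (-8)²) = √100 = 10
|CD| = √((21)² + (20)²) = √841 = 29
|DE| = √((12)² + (9)²) = √225 = 15
|EF| = √((-4)² + (3)²) = √25 = 5
|FA| = √((-16)² + (0)²) = √256 = 16
Perimeter = 25 + 10 + 29 + 15 + 5 + 16 = 100.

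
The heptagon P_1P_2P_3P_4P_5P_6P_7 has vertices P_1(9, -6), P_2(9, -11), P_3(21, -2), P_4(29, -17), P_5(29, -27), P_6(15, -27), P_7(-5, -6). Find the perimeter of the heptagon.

|P_1P_2| = √((0)² + (-5)²) = √25 = 5
|P_2P_3| = √((12)² + (9)²) = √225 = 15
|P_3P_4| = √((8)² + (-15)²) = √289 = 17
|P_4P_5| = √((0)² + (-10)²) = √100 = 10
|P_5P_6| = √((-14)² + (0)²) = √196 = 14
|P_6P_7| = √((-20)² + (21)²) = √841 = 29
|P_7P_1| = √((14)² + (0)²) = √196 = 14
Perimeter = 5 + 15 + 17 + 10 + 14 + 29 + 14 = 104.

104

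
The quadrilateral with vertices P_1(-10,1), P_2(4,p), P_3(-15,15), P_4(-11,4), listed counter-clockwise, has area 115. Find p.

Write out the shoelace sum; only the two edges meeting at P_2 involve p:
2·Area = [((-10)·p − 4·1) + (4·15 − (-15)·p)] + 134
       = 5·p + 190 = 230
⇒ p = 8.

8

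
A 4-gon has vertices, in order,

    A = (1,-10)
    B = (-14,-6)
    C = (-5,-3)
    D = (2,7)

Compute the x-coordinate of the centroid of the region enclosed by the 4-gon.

Apply the shoelace (surveyor's) formula. First the cross-terms c_i = x_i·y_{i+1} − x_{i+1}·y_i:
  -146, 12, -29, -27  ⇒  2A = -190, A = -95.
Then Σ (x_i + x_{i+1})·c_i = 1676, so x̄ = 1676 / (6·(-95)) = -838/285.

-838/285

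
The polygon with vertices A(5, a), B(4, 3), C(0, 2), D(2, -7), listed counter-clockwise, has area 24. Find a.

3

Write out the shoelace sum; only the two edges meeting at A involve a:
2·Area = [(2·a − 5·(-7)) + (5·3 − 4·a)] + 4
       = -2·a + 54 = 48
⇒ a = 3.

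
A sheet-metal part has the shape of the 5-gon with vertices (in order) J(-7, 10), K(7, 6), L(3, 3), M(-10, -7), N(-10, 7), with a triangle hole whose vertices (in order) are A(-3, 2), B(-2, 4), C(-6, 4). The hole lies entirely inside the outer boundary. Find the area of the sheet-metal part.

Outer boundary:
Apply Gauss's area formula: 2A = Σ (x_i·y_{i+1} − x_{i+1}·y_i), indices taken mod 5.
Cross-terms: -112, 3, 9, -140, -51  ⇒  Σ = -291
Area = |Σ|/2 = 145.5.
Hole:
Cross-terms: -8, 16, 0  ⇒  Σ = 8
Area = |Σ|/2 = 4.
Net area = 145.5 − 4 = 141.5.

141.5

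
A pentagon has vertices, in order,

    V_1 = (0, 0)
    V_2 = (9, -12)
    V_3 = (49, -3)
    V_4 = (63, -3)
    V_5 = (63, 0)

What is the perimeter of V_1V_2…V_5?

|V_1V_2| = √((9)² + (-12)²) = √225 = 15
|V_2V_3| = √((40)² + (9)²) = √1681 = 41
|V_3V_4| = √((14)² + (0)²) = √196 = 14
|V_4V_5| = √((0)² + (3)²) = √9 = 3
|V_5V_1| = √((-63)² + (0)²) = √3969 = 63
Perimeter = 15 + 41 + 14 + 3 + 63 = 136.

136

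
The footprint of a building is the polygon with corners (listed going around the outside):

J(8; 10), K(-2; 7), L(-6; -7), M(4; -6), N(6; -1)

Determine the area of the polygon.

148

Apply the shoelace formula: 2A = Σ (x_i·y_{i+1} − x_{i+1}·y_i), indices taken mod 5.
Σ = (76) + (56) + (64) + (32) + (68) = 296
Area = |Σ|/2 = 148.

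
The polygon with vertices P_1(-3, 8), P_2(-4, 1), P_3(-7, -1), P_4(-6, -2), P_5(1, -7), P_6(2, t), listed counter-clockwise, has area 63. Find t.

Write out the shoelace sum; only the two edges meeting at P_6 involve t:
2·Area = [(1·t − 2·(-7)) + (2·8 − (-3)·t)] + 92
       = 4·t + 122 = 126
⇒ t = 1.

1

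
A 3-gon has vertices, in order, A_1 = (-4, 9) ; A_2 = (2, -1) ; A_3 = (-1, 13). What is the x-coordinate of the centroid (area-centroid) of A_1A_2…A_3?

-1

Apply the surveyor's formula. First the cross-terms c_i = x_i·y_{i+1} − x_{i+1}·y_i:
  -14, 25, 43  ⇒  2A = 54, A = 27.
Then Σ (x_i + x_{i+1})·c_i = -162, so x̄ = -162 / (6·27) = -1.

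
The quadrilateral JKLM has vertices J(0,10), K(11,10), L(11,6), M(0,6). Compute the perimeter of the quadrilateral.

30

|JK| = √((11)² + (0)²) = √121 = 11
|KL| = √((0)² + (-4)²) = √16 = 4
|LM| = √((-11)² + (0)²) = √121 = 11
|MJ| = √((0)² + (4)²) = √16 = 4
Perimeter = 11 + 4 + 11 + 4 = 30.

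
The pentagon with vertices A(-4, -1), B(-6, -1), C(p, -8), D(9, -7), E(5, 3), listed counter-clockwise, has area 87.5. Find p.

The doubled signed area Σ (x_i y_{i+1} − x_{i+1} y_i) is linear in p.
With p=0 it equals 187; the coefficient of p is -6 (from the two edges through C).
So -6·p + 187 = 2·87.5 = 175 ⇒ p = 2.

2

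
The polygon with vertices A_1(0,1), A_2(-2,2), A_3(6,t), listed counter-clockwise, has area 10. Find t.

The doubled signed area Σ (x_i y_{i+1} − x_{i+1} y_i) is linear in t.
With t=0 it equals -4; the coefficient of t is -2 (from the two edges through A_3).
So -2·t + -4 = 2·10 = 20 ⇒ t = -12.

-12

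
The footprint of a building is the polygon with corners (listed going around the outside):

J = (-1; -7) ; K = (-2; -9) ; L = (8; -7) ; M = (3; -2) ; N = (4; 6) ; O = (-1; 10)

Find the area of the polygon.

Σ = (-5) + (86) + (5) + (26) + (46) + (17) = 175
Area = |Σ|/2 = 87.5.

87.5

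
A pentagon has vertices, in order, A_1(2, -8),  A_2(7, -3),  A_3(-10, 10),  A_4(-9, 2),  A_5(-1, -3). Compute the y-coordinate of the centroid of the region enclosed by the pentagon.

Apply Gauss's area formula. First the cross-terms c_i = x_i·y_{i+1} − x_{i+1}·y_i:
  50, 40, 70, 29, 14  ⇒  2A = 203, A = 101.5.
Then Σ (y_i + y_{i+1})·c_i = 387, so ȳ = 387 / (6·101.5) = 129/203.

129/203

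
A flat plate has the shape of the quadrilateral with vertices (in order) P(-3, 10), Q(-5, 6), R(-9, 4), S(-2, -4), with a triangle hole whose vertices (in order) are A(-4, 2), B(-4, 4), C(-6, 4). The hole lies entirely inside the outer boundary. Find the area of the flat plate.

Outer boundary:
Apply Gauss's area formula: 2A = Σ (x_i·y_{i+1} − x_{i+1}·y_i), indices taken mod 4.
Σ = (32) + (34) + (44) + (-32) = 78
Area = |Σ|/2 = 39.
Hole:
Apply the shoelace formula: 2A = Σ (x_i·y_{i+1} − x_{i+1}·y_i), indices taken mod 3.
Σ = (-8) + (8) + (4) = 4
Area = |Σ|/2 = 2.
Net area = 39 − 2 = 37.

37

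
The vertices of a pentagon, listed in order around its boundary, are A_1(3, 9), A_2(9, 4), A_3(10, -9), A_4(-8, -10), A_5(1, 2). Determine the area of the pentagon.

182.5

Apply the shoelace formula: 2A = Σ (x_i·y_{i+1} − x_{i+1}·y_i), indices taken mod 5.
Σ = (-69) + (-121) + (-172) + (-6) + (3) = -365
Area = |Σ|/2 = 182.5.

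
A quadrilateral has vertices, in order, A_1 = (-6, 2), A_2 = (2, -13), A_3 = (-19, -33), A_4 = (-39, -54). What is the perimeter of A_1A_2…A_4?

140

|A_1A_2| = √((8)² + (-15)²) = √289 = 17
|A_2A_3| = √((-21)² + (-20)²) = √841 = 29
|A_3A_4| = √((-20)² + (-21)²) = √841 = 29
|A_4A_1| = √((33)² + (56)²) = √4225 = 65
Perimeter = 17 + 29 + 29 + 65 = 140.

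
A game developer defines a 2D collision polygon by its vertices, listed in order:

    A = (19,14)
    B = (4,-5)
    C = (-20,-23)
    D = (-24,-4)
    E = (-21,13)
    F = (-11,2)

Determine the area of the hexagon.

651

Apply Gauss's area formula: 2A = Σ (x_i·y_{i+1} − x_{i+1}·y_i), indices taken mod 6.
A→B: (19)(-5) − (4)(14) = -151
B→C: (4)(-23) − (-20)(-5) = -192
C→D: (-20)(-4) − (-24)(-23) = -472
D→E: (-24)(13) − (-21)(-4) = -396
E→F: (-21)(2) − (-11)(13) = 101
F→A: (-11)(14) − (19)(2) = -192
Σ = -1302
Area = |Σ|/2 = 651.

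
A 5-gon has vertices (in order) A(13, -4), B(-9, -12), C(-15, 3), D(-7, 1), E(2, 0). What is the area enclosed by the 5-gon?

Apply the shoelace formula: 2A = Σ (x_i·y_{i+1} − x_{i+1}·y_i), indices taken mod 5.
A→B: (13)(-12) − (-9)(-4) = -192
B→C: (-9)(3) − (-15)(-12) = -207
C→D: (-15)(1) − (-7)(3) = 6
D→E: (-7)(0) − (2)(1) = -2
E→A: (2)(-4) − (13)(0) = -8
Σ = -403
Area = |Σ|/2 = 201.5.

201.5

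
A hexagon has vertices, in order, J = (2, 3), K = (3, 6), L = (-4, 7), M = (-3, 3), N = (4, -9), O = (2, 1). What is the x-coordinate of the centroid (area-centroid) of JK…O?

Apply the shoelace formula. First the cross-terms c_i = x_i·y_{i+1} − x_{i+1}·y_i:
  3, 45, 9, 15, 22, 4  ⇒  2A = 98, A = 49.
Then Σ (x_i + x_{i+1})·c_i = 70, so x̄ = 70 / (6·49) = 5/21.

5/21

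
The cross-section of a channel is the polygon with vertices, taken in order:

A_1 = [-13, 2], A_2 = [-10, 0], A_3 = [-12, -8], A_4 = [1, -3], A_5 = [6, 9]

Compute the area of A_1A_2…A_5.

150

Apply the shoelace (surveyor's) formula: 2A = Σ (x_i·y_{i+1} − x_{i+1}·y_i), indices taken mod 5.
Σ = (20) + (80) + (44) + (27) + (129) = 300
Area = |Σ|/2 = 150.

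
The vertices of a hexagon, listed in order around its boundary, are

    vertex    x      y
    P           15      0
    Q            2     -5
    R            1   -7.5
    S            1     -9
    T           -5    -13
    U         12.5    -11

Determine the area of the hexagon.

Σ = (-75) + (-10) + (-1.5) + (-58) + (217.5) + (165) = 238
Area = |Σ|/2 = 119.

119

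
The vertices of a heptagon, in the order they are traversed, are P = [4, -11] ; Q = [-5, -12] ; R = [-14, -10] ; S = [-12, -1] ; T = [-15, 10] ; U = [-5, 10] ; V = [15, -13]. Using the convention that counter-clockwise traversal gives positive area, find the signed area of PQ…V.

Apply the surveyor's formula: 2A = Σ (x_i·y_{i+1} − x_{i+1}·y_i), indices taken mod 7.
Cross-terms: -103, -118, -106, -135, -100, -85, -113  ⇒  Σ = -760
Signed area = Σ/2 = -380 (negative ⇒ clockwise traversal).

-380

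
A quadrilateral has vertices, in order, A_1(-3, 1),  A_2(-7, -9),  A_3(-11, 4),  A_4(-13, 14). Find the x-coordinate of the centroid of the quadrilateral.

Apply Gauss's area formula. First the cross-terms c_i = x_i·y_{i+1} − x_{i+1}·y_i:
  34, -127, -102, 29  ⇒  2A = -166, A = -83.
Then Σ (x_i + x_{i+1})·c_i = 3930, so x̄ = 3930 / (6·(-83)) = -655/83.

-655/83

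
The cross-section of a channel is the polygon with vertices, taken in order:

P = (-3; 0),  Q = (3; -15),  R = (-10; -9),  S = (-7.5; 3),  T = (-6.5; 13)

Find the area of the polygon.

134.25

Apply Gauss's area formula: 2A = Σ (x_i·y_{i+1} − x_{i+1}·y_i), indices taken mod 5.
Σ = (45) + (-177) + (-97.5) + (-78) + (39) = -268.5
Area = |Σ|/2 = 134.25.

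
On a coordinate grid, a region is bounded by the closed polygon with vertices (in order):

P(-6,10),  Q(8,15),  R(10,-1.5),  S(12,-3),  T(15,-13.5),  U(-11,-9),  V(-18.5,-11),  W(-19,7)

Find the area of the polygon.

638.25

Apply the shoelace (surveyor's) formula: 2A = Σ (x_i·y_{i+1} − x_{i+1}·y_i), indices taken mod 8.
Σ = (-170) + (-162) + (-12) + (-117) + (-283.5) + (-45.5) + (-338.5) + (-148) = -1276.5
Area = |Σ|/2 = 638.25.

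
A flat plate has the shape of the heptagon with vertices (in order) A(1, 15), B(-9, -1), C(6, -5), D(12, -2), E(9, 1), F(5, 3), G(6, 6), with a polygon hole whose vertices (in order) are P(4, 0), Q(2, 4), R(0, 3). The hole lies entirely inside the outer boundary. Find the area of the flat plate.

Outer boundary:
Apply the surveyor's formula: 2A = Σ (x_i·y_{i+1} − x_{i+1}·y_i), indices taken mod 7.
Σ = (134) + (51) + (48) + (30) + (22) + (12) + (84) = 381
Area = |Σ|/2 = 190.5.
Hole:
Apply the shoelace formula: 2A = Σ (x_i·y_{i+1} − x_{i+1}·y_i), indices taken mod 3.
Cross-terms: 16, 6, -12  ⇒  Σ = 10
Area = |Σ|/2 = 5.
Net area = 190.5 − 5 = 185.5.

185.5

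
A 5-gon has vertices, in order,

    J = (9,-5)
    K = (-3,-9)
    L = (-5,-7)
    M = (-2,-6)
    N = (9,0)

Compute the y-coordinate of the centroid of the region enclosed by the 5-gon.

-1421/285

Apply the surveyor's formula. First the cross-terms c_i = x_i·y_{i+1} − x_{i+1}·y_i:
  -96, -24, 16, 54, -45  ⇒  2A = -95, A = -47.5.
Then Σ (y_i + y_{i+1})·c_i = 1421, so ȳ = 1421 / (6·(-47.5)) = -1421/285.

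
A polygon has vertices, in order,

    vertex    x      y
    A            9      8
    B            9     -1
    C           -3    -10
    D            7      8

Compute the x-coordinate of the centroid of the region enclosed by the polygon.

Apply the shoelace formula. First the cross-terms c_i = x_i·y_{i+1} − x_{i+1}·y_i:
  -81, -93, 46, -16  ⇒  2A = -144, A = -72.
Then Σ (x_i + x_{i+1})·c_i = -2088, so x̄ = -2088 / (6·(-72)) = 29/6.

29/6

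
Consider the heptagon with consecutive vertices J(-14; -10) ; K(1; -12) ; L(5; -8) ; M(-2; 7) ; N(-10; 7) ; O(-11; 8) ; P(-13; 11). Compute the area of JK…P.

284.5

J→K: (-14)(-12) − (1)(-10) = 178
K→L: (1)(-8) − (5)(-12) = 52
L→M: (5)(7) − (-2)(-8) = 19
M→N: (-2)(7) − (-10)(7) = 56
N→O: (-10)(8) − (-11)(7) = -3
O→P: (-11)(11) − (-13)(8) = -17
P→J: (-13)(-10) − (-14)(11) = 284
Σ = 569
Area = |Σ|/2 = 284.5.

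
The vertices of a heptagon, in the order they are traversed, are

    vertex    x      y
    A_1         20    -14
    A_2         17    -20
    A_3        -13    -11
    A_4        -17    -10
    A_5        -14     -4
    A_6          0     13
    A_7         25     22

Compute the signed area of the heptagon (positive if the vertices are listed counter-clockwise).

Apply the shoelace formula: 2A = Σ (x_i·y_{i+1} − x_{i+1}·y_i), indices taken mod 7.
Σ = (-162) + (-447) + (-57) + (-72) + (-182) + (-325) + (-790) = -2035
Signed area = Σ/2 = -1017.5 (negative ⇒ clockwise traversal).

-1017.5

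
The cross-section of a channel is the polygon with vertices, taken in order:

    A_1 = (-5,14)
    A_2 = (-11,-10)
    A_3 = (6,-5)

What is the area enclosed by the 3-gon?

189

Cross-terms: 204, 115, 59  ⇒  Σ = 378
Area = |Σ|/2 = 189.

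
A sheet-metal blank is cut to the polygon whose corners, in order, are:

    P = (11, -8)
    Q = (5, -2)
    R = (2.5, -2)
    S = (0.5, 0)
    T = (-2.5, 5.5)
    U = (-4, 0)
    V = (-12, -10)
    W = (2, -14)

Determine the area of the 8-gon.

202.375

Apply the shoelace (surveyor's) formula: 2A = Σ (x_i·y_{i+1} − x_{i+1}·y_i), indices taken mod 8.
Cross-terms: 18, -5, 1, 2.75, 22, 40, 188, 138  ⇒  Σ = 404.75
Area = |Σ|/2 = 202.375.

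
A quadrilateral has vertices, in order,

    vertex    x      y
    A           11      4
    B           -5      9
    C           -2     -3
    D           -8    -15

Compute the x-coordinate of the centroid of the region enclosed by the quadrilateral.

274/291

Apply Gauss's area formula. First the cross-terms c_i = x_i·y_{i+1} − x_{i+1}·y_i:
  119, 33, 6, 133  ⇒  2A = 291, A = 145.5.
Then Σ (x_i + x_{i+1})·c_i = 822, so x̄ = 822 / (6·145.5) = 274/291.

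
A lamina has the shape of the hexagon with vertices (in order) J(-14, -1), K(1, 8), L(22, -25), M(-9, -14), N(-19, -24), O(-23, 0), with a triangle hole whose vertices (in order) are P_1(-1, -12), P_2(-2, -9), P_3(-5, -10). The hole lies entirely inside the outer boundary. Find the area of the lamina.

Outer boundary:
J→K: (-14)(8) − (1)(-1) = -111
K→L: (1)(-25) − (22)(8) = -201
L→M: (22)(-14) − (-9)(-25) = -533
M→N: (-9)(-24) − (-19)(-14) = -50
N→O: (-19)(0) − (-23)(-24) = -552
O→J: (-23)(-1) − (-14)(0) = 23
Σ = -1424
Area = |Σ|/2 = 712.
Hole:
Cross-terms: -15, -25, 50  ⇒  Σ = 10
Area = |Σ|/2 = 5.
Net area = 712 − 5 = 707.

707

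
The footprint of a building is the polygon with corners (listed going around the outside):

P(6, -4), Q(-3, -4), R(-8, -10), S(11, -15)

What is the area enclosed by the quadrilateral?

Cross-terms: -36, -2, 230, 46  ⇒  Σ = 238
Area = |Σ|/2 = 119.

119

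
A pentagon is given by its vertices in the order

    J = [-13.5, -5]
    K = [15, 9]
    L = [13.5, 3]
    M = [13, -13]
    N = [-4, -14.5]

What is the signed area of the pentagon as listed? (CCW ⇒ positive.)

-376.875

Apply Gauss's area formula: 2A = Σ (x_i·y_{i+1} − x_{i+1}·y_i), indices taken mod 5.
Σ = (-46.5) + (-76.5) + (-214.5) + (-240.5) + (-175.75) = -753.75
Signed area = Σ/2 = -376.875 (negative ⇒ clockwise traversal).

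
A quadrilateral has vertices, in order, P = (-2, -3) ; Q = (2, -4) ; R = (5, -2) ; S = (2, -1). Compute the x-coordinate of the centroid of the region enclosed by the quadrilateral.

Apply the surveyor's formula. First the cross-terms c_i = x_i·y_{i+1} − x_{i+1}·y_i:
  14, 16, -1, -8  ⇒  2A = 21, A = 10.5.
Then Σ (x_i + x_{i+1})·c_i = 105, so x̄ = 105 / (6·10.5) = 5/3.

5/3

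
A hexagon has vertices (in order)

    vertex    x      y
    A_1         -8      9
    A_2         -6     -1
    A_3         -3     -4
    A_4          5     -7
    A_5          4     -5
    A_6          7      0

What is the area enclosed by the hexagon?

Cross-terms: 62, 21, 41, 3, 35, 63  ⇒  Σ = 225
Area = |Σ|/2 = 112.5.

112.5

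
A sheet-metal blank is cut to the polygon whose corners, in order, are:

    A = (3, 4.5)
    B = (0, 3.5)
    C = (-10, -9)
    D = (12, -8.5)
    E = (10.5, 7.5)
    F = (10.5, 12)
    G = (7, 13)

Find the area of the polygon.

255

Apply the surveyor's formula: 2A = Σ (x_i·y_{i+1} − x_{i+1}·y_i), indices taken mod 7.
Σ = (10.5) + (35) + (193) + (179.25) + (47.25) + (52.5) + (-7.5) = 510
Area = |Σ|/2 = 255.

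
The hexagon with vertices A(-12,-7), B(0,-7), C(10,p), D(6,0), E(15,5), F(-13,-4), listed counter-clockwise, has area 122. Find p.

-2

Write out the shoelace sum; only the two edges meeting at C involve p:
2·Area = [(0·p − 10·(-7)) + (10·0 − 6·p)] + 162
       = -6·p + 232 = 244
⇒ p = -2.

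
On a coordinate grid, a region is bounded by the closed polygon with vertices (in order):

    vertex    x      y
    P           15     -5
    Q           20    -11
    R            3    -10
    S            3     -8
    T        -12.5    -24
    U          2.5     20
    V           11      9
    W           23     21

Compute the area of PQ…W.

Apply the surveyor's formula: 2A = Σ (x_i·y_{i+1} − x_{i+1}·y_i), indices taken mod 8.
P→Q: (15)(-11) − (20)(-5) = -65
Q→R: (20)(-10) − (3)(-11) = -167
R→S: (3)(-8) − (3)(-10) = 6
S→T: (3)(-24) − (-12.5)(-8) = -172
T→U: (-12.5)(20) − (2.5)(-24) = -190
U→V: (2.5)(9) − (11)(20) = -197.5
V→W: (11)(21) − (23)(9) = 24
W→P: (23)(-5) − (15)(21) = -430
Σ = -1191.5
Area = |Σ|/2 = 595.75.

595.75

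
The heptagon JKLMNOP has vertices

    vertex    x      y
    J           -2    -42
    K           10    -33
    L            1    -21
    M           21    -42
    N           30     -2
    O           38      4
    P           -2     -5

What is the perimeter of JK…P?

188

|JK| = √((12)² + (9)²) = √225 = 15
|KL| = √((-9)² + (12)²) = √225 = 15
|LM| = √((20)² + (-21)²) = √841 = 29
|MN| = √((9)² + (40)²) = √1681 = 41
|NO| = √((8)² + (6)²) = √100 = 10
|OP| = √((-40)² + (-9)²) = √1681 = 41
|PJ| = √((0)² + (-37)²) = √1369 = 37
Perimeter = 15 + 15 + 29 + 41 + 10 + 41 + 37 = 188.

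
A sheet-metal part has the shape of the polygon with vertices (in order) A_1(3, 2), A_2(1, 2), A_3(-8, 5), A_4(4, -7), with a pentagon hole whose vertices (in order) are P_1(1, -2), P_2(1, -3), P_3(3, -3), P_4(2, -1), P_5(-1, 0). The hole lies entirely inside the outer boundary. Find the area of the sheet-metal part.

Outer boundary:
A_1→A_2: (3)(2) − (1)(2) = 4
A_2→A_3: (1)(5) − (-8)(2) = 21
A_3→A_4: (-8)(-7) − (4)(5) = 36
A_4→A_1: (4)(2) − (3)(-7) = 29
Σ = 90
Area = |Σ|/2 = 45.
Hole:
Apply Gauss's area formula: 2A = Σ (x_i·y_{i+1} − x_{i+1}·y_i), indices taken mod 5.
Σ = (-1) + (6) + (3) + (-1) + (2) = 9
Area = |Σ|/2 = 4.5.
Net area = 45 − 4.5 = 40.5.

40.5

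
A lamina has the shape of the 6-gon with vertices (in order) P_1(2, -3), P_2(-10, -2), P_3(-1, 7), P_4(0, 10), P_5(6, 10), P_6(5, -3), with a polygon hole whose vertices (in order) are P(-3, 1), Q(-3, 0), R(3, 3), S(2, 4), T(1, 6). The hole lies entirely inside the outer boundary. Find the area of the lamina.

113

Outer boundary:
P_1→P_2: (2)(-2) − (-10)(-3) = -34
P_2→P_3: (-10)(7) − (-1)(-2) = -72
P_3→P_4: (-1)(10) − (0)(7) = -10
P_4→P_5: (0)(10) − (6)(10) = -60
P_5→P_6: (6)(-3) − (5)(10) = -68
P_6→P_1: (5)(-3) − (2)(-3) = -9
Σ = -253
Area = |Σ|/2 = 126.5.
Hole:
Apply the shoelace formula: 2A = Σ (x_i·y_{i+1} − x_{i+1}·y_i), indices taken mod 5.
Cross-terms: 3, -9, 6, 8, 19  ⇒  Σ = 27
Area = |Σ|/2 = 13.5.
Net area = 126.5 − 13.5 = 113.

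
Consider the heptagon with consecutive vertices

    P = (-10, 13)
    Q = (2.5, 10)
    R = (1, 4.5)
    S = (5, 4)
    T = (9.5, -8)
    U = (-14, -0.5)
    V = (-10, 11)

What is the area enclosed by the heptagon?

261.75

P→Q: (-10)(10) − (2.5)(13) = -132.5
Q→R: (2.5)(4.5) − (1)(10) = 1.25
R→S: (1)(4) − (5)(4.5) = -18.5
S→T: (5)(-8) − (9.5)(4) = -78
T→U: (9.5)(-0.5) − (-14)(-8) = -116.75
U→V: (-14)(11) − (-10)(-0.5) = -159
V→P: (-10)(13) − (-10)(11) = -20
Σ = -523.5
Area = |Σ|/2 = 261.75.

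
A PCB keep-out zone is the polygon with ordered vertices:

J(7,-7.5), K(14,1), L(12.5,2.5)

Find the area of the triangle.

11.625

Apply Gauss's area formula: 2A = Σ (x_i·y_{i+1} − x_{i+1}·y_i), indices taken mod 3.
J→K: (7)(1) − (14)(-7.5) = 112
K→L: (14)(2.5) − (12.5)(1) = 22.5
L→J: (12.5)(-7.5) − (7)(2.5) = -111.25
Σ = 23.25
Area = |Σ|/2 = 11.625.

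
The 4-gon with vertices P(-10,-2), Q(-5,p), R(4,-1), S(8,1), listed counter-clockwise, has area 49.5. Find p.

-7

Write out the shoelace sum; only the two edges meeting at Q involve p:
2·Area = [((-10)·p − (-5)·(-2)) + ((-5)·(-1) − 4·p)] + 6
       = -14·p + 1 = 99
⇒ p = -7.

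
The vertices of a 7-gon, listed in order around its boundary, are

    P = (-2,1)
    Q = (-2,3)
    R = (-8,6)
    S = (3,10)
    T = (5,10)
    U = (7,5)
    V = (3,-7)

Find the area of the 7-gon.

Apply the surveyor's formula: 2A = Σ (x_i·y_{i+1} − x_{i+1}·y_i), indices taken mod 7.
Σ = (-4) + (12) + (-98) + (-20) + (-45) + (-64) + (-11) = -230
Area = |Σ|/2 = 115.

115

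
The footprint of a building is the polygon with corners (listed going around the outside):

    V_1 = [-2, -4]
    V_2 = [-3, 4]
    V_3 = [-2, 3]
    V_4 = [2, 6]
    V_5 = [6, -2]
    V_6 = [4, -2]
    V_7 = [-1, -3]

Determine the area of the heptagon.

49.5

Apply the shoelace (surveyor's) formula: 2A = Σ (x_i·y_{i+1} − x_{i+1}·y_i), indices taken mod 7.
Cross-terms: -20, -1, -18, -40, -4, -14, -2  ⇒  Σ = -99
Area = |Σ|/2 = 49.5.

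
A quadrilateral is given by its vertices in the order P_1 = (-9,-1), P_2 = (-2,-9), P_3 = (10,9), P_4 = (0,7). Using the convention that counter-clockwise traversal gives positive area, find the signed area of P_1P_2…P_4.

142

Apply Gauss's area formula: 2A = Σ (x_i·y_{i+1} − x_{i+1}·y_i), indices taken mod 4.
Σ = (79) + (72) + (70) + (63) = 284
Signed area = Σ/2 = 142 (positive ⇒ counter-clockwise traversal).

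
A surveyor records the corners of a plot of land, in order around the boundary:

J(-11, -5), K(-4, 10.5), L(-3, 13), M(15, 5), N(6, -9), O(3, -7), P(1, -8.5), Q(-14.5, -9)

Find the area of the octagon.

361.625

Apply the shoelace formula: 2A = Σ (x_i·y_{i+1} − x_{i+1}·y_i), indices taken mod 8.
Cross-terms: -135.5, -20.5, -210, -165, -15, -18.5, -132.25, -26.5  ⇒  Σ = -723.25
Area = |Σ|/2 = 361.625.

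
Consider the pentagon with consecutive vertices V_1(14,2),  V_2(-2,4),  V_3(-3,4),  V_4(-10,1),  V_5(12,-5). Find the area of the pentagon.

116.5

Cross-terms: 60, 4, 37, 38, 94  ⇒  Σ = 233
Area = |Σ|/2 = 116.5.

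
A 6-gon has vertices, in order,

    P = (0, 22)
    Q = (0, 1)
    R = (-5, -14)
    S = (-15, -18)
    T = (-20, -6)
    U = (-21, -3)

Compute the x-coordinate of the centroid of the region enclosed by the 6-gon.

-2203/249

Apply the surveyor's formula. First the cross-terms c_i = x_i·y_{i+1} − x_{i+1}·y_i:
  0, 5, -120, -270, -66, -462  ⇒  2A = -913, A = -456.5.
Then Σ (x_i + x_{i+1})·c_i = 24233, so x̄ = 24233 / (6·(-456.5)) = -2203/249.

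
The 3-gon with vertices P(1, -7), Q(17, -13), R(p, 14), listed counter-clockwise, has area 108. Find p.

Write out the shoelace sum; only the two edges meeting at R involve p:
2·Area = [(17·14 − p·(-13)) + (p·(-7) − 1·14)] + 106
       = 6·p + 330 = 216
⇒ p = -19.

-19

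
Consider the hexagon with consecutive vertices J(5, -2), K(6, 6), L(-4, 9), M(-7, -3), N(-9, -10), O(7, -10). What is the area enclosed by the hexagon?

217

Σ = (42) + (78) + (75) + (43) + (160) + (36) = 434
Area = |Σ|/2 = 217.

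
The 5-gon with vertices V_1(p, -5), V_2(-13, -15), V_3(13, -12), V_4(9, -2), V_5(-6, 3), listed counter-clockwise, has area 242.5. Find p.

The doubled signed area Σ (x_i y_{i+1} − x_{i+1} y_i) is linear in p.
With p=0 it equals 413; the coefficient of p is -18 (from the two edges through V_1).
So -18·p + 413 = 2·242.5 = 485 ⇒ p = -4.

-4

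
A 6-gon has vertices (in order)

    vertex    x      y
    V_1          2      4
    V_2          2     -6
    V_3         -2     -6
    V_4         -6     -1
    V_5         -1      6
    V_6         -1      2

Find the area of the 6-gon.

59.5

Cross-terms: -20, -24, -34, -37, 4, -8  ⇒  Σ = -119
Area = |Σ|/2 = 59.5.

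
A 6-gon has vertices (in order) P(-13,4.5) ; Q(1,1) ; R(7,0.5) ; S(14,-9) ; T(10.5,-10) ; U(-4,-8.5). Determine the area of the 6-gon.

198.625

Apply the surveyor's formula: 2A = Σ (x_i·y_{i+1} − x_{i+1}·y_i), indices taken mod 6.
P→Q: (-13)(1) − (1)(4.5) = -17.5
Q→R: (1)(0.5) − (7)(1) = -6.5
R→S: (7)(-9) − (14)(0.5) = -70
S→T: (14)(-10) − (10.5)(-9) = -45.5
T→U: (10.5)(-8.5) − (-4)(-10) = -129.25
U→P: (-4)(4.5) − (-13)(-8.5) = -128.5
Σ = -397.25
Area = |Σ|/2 = 198.625.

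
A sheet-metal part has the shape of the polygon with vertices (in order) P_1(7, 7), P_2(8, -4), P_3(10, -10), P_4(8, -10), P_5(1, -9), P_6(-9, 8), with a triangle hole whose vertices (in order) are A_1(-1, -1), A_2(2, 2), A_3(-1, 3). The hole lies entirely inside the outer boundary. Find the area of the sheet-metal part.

Outer boundary:
Σ = (-84) + (-40) + (-20) + (-62) + (-73) + (-119) = -398
Area = |Σ|/2 = 199.
Hole:
A_1→A_2: (-1)(2) − (2)(-1) = 0
A_2→A_3: (2)(3) − (-1)(2) = 8
A_3→A_1: (-1)(-1) − (-1)(3) = 4
Σ = 12
Area = |Σ|/2 = 6.
Net area = 199 − 6 = 193.

193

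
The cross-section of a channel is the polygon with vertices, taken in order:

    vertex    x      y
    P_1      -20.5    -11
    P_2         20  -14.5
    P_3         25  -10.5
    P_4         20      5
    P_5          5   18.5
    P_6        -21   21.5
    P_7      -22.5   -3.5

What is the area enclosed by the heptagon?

1289.375

Apply Gauss's area formula: 2A = Σ (x_i·y_{i+1} − x_{i+1}·y_i), indices taken mod 7.
Σ = (517.25) + (152.5) + (335) + (345) + (496) + (557.25) + (175.75) = 2578.75
Area = |Σ|/2 = 1289.375.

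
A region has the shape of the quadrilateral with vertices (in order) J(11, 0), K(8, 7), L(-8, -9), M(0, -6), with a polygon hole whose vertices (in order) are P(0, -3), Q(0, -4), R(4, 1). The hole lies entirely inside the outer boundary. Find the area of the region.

85.5

Outer boundary:
Apply the surveyor's formula: 2A = Σ (x_i·y_{i+1} − x_{i+1}·y_i), indices taken mod 4.
Cross-terms: 77, -16, 48, 66  ⇒  Σ = 175
Area = |Σ|/2 = 87.5.
Hole:
P→Q: (0)(-4) − (0)(-3) = 0
Q→R: (0)(1) − (4)(-4) = 16
R→P: (4)(-3) − (0)(1) = -12
Σ = 4
Area = |Σ|/2 = 2.
Net area = 87.5 − 2 = 85.5.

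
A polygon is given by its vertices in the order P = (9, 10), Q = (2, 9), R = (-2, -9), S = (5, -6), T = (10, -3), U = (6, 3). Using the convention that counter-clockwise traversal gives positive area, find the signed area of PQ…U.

Apply the shoelace formula: 2A = Σ (x_i·y_{i+1} − x_{i+1}·y_i), indices taken mod 6.
Σ = (61) + (0) + (57) + (45) + (48) + (33) = 244
Signed area = Σ/2 = 122 (positive ⇒ counter-clockwise traversal).

122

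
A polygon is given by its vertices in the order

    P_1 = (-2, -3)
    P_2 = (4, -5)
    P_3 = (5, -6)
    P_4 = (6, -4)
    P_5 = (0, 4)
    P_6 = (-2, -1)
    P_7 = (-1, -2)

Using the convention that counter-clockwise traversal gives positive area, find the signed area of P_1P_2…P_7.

36.5

Σ = (22) + (1) + (16) + (24) + (8) + (3) + (-1) = 73
Signed area = Σ/2 = 36.5 (positive ⇒ counter-clockwise traversal).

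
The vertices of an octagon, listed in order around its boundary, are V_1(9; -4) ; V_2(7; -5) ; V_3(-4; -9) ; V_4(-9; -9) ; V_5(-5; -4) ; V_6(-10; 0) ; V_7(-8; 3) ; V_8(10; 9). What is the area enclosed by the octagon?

223.5

Apply the shoelace formula: 2A = Σ (x_i·y_{i+1} − x_{i+1}·y_i), indices taken mod 8.
Σ = (-17) + (-83) + (-45) + (-9) + (-40) + (-30) + (-102) + (-121) = -447
Area = |Σ|/2 = 223.5.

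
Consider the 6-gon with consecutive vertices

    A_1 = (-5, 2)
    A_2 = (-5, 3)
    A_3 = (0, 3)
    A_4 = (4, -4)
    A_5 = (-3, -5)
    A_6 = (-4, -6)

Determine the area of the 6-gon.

52

Apply the shoelace formula: 2A = Σ (x_i·y_{i+1} − x_{i+1}·y_i), indices taken mod 6.
Cross-terms: -5, -15, -12, -32, -2, -38  ⇒  Σ = -104
Area = |Σ|/2 = 52.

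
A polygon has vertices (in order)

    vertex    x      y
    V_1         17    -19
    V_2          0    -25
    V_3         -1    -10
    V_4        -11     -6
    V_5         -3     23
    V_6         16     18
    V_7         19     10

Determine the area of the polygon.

980

Σ = (-425) + (-25) + (-104) + (-271) + (-422) + (-182) + (-531) = -1960
Area = |Σ|/2 = 980.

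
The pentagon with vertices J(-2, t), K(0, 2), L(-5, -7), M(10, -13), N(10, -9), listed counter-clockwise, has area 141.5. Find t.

12

Write out the shoelace sum; only the two edges meeting at J involve t:
2·Area = [(10·t − (-2)·(-9)) + ((-2)·2 − 0·t)] + 185
       = 10·t + 163 = 283
⇒ t = 12.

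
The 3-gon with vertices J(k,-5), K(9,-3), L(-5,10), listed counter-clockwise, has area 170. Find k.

-15

The doubled signed area Σ (x_i y_{i+1} − x_{i+1} y_i) is linear in k.
With k=0 it equals 145; the coefficient of k is -13 (from the two edges through J).
So -13·k + 145 = 2·170 = 340 ⇒ k = -15.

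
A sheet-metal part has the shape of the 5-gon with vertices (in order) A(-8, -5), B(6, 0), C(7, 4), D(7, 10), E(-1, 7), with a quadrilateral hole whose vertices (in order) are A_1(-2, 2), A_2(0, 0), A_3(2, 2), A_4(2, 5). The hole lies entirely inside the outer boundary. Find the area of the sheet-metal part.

98

Outer boundary:
Apply Gauss's area formula: 2A = Σ (x_i·y_{i+1} − x_{i+1}·y_i), indices taken mod 5.
Σ = (30) + (24) + (42) + (59) + (61) = 216
Area = |Σ|/2 = 108.
Hole:
Apply the shoelace (surveyor's) formula: 2A = Σ (x_i·y_{i+1} − x_{i+1}·y_i), indices taken mod 4.
Σ = (0) + (0) + (6) + (14) = 20
Area = |Σ|/2 = 10.
Net area = 108 − 10 = 98.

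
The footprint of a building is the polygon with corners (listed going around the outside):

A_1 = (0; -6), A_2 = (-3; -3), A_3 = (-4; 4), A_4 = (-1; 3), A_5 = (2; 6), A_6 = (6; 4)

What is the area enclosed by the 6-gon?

63

Σ = (-18) + (-24) + (-8) + (-12) + (-28) + (-36) = -126
Area = |Σ|/2 = 63.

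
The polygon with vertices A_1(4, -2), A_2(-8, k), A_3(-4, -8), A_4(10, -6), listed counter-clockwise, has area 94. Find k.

4

The doubled signed area Σ (x_i y_{i+1} − x_{i+1} y_i) is linear in k.
With k=0 it equals 156; the coefficient of k is 8 (from the two edges through A_2).
So 8·k + 156 = 2·94 = 188 ⇒ k = 4.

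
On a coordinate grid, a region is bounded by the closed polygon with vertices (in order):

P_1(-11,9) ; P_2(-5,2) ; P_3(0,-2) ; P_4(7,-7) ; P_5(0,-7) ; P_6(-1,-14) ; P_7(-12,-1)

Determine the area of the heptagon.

Σ = (23) + (10) + (14) + (-49) + (-7) + (-167) + (-119) = -295
Area = |Σ|/2 = 147.5.

147.5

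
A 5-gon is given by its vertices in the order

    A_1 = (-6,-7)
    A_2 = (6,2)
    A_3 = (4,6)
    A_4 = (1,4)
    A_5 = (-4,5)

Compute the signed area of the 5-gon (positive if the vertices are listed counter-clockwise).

73.5

Apply the surveyor's formula: 2A = Σ (x_i·y_{i+1} − x_{i+1}·y_i), indices taken mod 5.
Σ = (30) + (28) + (10) + (21) + (58) = 147
Signed area = Σ/2 = 73.5 (positive ⇒ counter-clockwise traversal).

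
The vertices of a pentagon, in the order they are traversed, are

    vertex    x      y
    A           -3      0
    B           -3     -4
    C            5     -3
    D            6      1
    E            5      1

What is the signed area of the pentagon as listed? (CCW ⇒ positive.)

34

Σ = (12) + (29) + (23) + (1) + (3) = 68
Signed area = Σ/2 = 34 (positive ⇒ counter-clockwise traversal).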